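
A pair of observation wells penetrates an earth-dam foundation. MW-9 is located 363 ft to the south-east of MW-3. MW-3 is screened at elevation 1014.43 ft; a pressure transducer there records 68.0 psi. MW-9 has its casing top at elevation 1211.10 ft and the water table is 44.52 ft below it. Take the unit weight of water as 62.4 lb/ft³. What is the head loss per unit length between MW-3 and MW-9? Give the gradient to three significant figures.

i ≈ 0.0131 ft/ft

Pressure head at MW-3: ψ = 144·P/γ = 144 × 68.0 / 62.4 = 156.92 ft.
Total head at MW-3: h = z + ψ = 1014.43 + 156.92 = 1171.35 ft.
Total head at MW-9: h = 1211.10 − 44.52 = 1166.58 ft.
Head difference: h(MW-3) − h(MW-9) = 1171.35 − 1166.58 = 4.77 ft.
Hydraulic gradient: i = |Δh| / L = 4.77 / 363 = 0.0131.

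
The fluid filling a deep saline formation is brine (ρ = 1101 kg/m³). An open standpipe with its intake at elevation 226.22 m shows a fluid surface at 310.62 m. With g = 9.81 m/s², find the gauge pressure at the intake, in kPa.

Pressure head ψ = h − z = 310.62 − 226.22 = 84.40 m.
P = ρgψ = 1101 × 9.81 × 84.40 = 911588 Pa ≈ 912 kPa.

P ≈ 912 kPa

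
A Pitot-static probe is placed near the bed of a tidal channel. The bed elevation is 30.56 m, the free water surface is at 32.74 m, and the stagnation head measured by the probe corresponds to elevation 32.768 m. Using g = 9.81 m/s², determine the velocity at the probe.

Near the bed, under hydrostatic conditions, the piezometric head (z + ψ) equals the free-surface elevation, 32.74 m.
Velocity head = total − piezometric = 32.768 − 32.74 = 0.028 m.
v = √(2g·h_v) = √(2 × 9.81 × 0.028) = 0.741 m/s.

v ≈ 0.741 m/s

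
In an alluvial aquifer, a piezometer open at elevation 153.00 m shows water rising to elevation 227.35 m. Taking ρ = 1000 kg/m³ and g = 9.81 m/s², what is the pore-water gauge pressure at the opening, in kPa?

Pressure head ψ = h − z = 227.35 − 153.00 = 74.35 m.
P = ρgψ = 1000 × 9.81 × 74.35 = 729374 Pa ≈ 729 kPa.

P ≈ 729 kPa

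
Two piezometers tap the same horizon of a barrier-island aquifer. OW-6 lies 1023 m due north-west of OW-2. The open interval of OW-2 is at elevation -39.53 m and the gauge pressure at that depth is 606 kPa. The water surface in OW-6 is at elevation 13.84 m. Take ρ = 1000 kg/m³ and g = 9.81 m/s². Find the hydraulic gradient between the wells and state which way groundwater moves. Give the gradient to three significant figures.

i ≈ 0.00821; groundwater flows toward the north-west

Pressure head at OW-2: ψ = P/(ρg) = 606×1000 / (1000 × 9.81) = 61.77 m.
Total head at OW-2: h = z + ψ = -39.53 + 61.77 = 22.24 m.
Total head at OW-6: h = 13.84 m (water level in the piezometer is the total head).
Head difference: h(OW-2) − h(OW-6) = 22.24 − 13.84 = 8.40 m.
Hydraulic gradient: i = |Δh| / L = 8.40 / 1023 = 0.00821.
Flow is from higher to lower head: from OW-2 toward OW-6, i.e. toward the north-west.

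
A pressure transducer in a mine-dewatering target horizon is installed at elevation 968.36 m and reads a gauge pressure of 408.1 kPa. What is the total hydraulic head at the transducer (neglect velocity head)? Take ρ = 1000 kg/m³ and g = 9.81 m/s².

ψ = P/(ρg) = 408.1×1000 / (1000 × 9.81) = 41.60 m.
h = z + ψ = 968.36 + 41.60 = 1009.96 m.

h ≈ 1009.96 m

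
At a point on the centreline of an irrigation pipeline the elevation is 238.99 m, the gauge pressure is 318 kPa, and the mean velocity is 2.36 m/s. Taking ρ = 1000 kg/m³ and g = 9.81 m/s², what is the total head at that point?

h ≈ 271.69 m

Pressure head ψ = P/(ρg) = 318×1000 / (1000 × 9.81) = 32.42 m.
Velocity head = v²/(2g) = 2.36² / (2 × 9.81) = 0.284 m.
h = z + ψ + v²/(2g) = 238.99 + 32.42 + 0.284 = 271.69 m.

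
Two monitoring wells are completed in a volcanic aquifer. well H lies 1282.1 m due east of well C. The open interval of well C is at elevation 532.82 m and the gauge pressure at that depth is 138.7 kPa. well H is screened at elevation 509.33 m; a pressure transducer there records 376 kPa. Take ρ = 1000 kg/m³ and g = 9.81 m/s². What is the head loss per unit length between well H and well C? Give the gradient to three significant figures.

Pressure head at well C: ψ = P/(ρg) = 138.7×1000 / (1000 × 9.81) = 14.14 m.
Total head at well C: h = z + ψ = 532.82 + 14.14 = 546.96 m.
Pressure head at well H: ψ = P/(ρg) = 376×1000 / (1000 × 9.81) = 38.33 m.
Total head at well H: h = z + ψ = 509.33 + 38.33 = 547.66 m.
Head difference: h(well C) − h(well H) = 546.96 − 547.66 = -0.70 m.
Hydraulic gradient: i = |Δh| / L = 0.70 / 1282.1 = 0.000546.

i ≈ 0.000546 m/m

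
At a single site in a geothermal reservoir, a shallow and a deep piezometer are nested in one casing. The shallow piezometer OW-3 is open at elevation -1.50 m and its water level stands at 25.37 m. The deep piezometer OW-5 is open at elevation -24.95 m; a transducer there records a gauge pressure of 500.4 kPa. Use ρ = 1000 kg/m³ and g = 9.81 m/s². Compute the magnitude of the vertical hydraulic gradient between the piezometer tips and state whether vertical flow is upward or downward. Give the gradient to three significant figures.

|i_v| ≈ 0.0294; vertical flow is upward

Total head at OW-3: h = 25.37 m (water level in the standpipe).
Pressure head at OW-5: ψ = P/(ρg) = 500.4×1000 / (1000 × 9.81) = 51.01 m.
Total head at OW-5: h = z + ψ = -24.95 + 51.01 = 26.06 m.
Δh = h(OW-3) − h(OW-5) = 25.37 − 26.06 = -0.69 m.
Vertical separation Δz = -1.50 − (-24.95) = 23.45 m.
|i_v| = |Δh| / Δz = 0.69 / 23.45 = 0.0294.
Head is higher in the deep piezometer, so vertical flow is upward (discharge condition).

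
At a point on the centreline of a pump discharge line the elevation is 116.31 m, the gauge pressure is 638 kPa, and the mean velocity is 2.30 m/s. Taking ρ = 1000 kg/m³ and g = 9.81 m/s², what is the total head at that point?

h ≈ 181.62 m

Pressure head ψ = P/(ρg) = 638×1000 / (1000 × 9.81) = 65.04 m.
Velocity head = v²/(2g) = 2.30² / (2 × 9.81) = 0.270 m.
h = z + ψ + v²/(2g) = 116.31 + 65.04 + 0.270 = 181.62 m.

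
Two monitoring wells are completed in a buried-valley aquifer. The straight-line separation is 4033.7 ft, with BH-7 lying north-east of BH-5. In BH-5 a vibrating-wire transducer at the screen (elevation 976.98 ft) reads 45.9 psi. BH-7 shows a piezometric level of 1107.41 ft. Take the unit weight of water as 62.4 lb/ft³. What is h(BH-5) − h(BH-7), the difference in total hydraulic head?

Pressure head at BH-5: ψ = 144·P/γ = 144 × 45.9 / 62.4 = 105.92 ft.
Total head at BH-5: h = z + ψ = 976.98 + 105.92 = 1082.90 ft.
Total head at BH-7: h = 1107.41 ft (water level in the piezometer is the total head).
Head difference: h(BH-5) − h(BH-7) = 1082.90 − 1107.41 = -24.51 ft.

Δh ≈ -24.51 ft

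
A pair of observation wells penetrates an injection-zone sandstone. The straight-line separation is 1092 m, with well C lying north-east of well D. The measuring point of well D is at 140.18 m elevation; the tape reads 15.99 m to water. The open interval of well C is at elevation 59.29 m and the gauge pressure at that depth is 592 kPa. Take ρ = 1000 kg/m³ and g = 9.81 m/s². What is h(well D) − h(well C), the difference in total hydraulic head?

Δh ≈ 4.55 m

Total head at well D: h = 140.18 − 15.99 = 124.19 m.
Pressure head at well C: ψ = P/(ρg) = 592×1000 / (1000 × 9.81) = 60.35 m.
Total head at well C: h = z + ψ = 59.29 + 60.35 = 119.64 m.
Head difference: h(well D) − h(well C) = 124.19 − 119.64 = 4.55 m.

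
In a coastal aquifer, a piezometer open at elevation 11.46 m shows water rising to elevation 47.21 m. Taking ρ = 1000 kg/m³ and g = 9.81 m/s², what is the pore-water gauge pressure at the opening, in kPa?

P ≈ 351 kPa

Pressure head ψ = h − z = 47.21 − 11.46 = 35.75 m.
P = ρgψ = 1000 × 9.81 × 35.75 = 350708 Pa ≈ 351 kPa.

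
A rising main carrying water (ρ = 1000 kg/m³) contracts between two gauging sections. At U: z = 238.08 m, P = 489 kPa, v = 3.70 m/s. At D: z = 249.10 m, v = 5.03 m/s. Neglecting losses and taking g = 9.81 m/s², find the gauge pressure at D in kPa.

P₂ ≈ 375 kPa

Pressure head at U: ψ₁ = P₁/(ρg) = 489×1000 / (1000 × 9.81) = 49.85 m.
Velocity heads: v₁²/2g = 3.70²/19.62 = 0.698 m; v₂²/2g = 5.03²/19.62 = 1.290 m.
Total head H = z₁ + ψ₁ + v₁²/2g = 238.08 + 49.85 + 0.698 = 288.63 m.
ψ₂ = H − z₂ − v₂²/2g = 288.63 − 249.10 − 1.290 = 38.24 m.
P₂ = ρgψ₂ = 1000 × 9.81 × 38.24 ≈ 375 kPa.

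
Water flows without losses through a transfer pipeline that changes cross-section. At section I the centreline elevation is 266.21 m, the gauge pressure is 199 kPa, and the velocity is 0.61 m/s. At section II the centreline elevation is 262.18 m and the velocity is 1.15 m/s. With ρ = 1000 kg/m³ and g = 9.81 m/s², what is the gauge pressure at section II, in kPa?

Pressure head at I: ψ₁ = P₁/(ρg) = 199×1000 / (1000 × 9.81) = 20.29 m.
Velocity heads: v₁²/2g = 0.61²/19.62 = 0.019 m; v₂²/2g = 1.15²/19.62 = 0.067 m.
Total head H = z₁ + ψ₁ + v₁²/2g = 266.21 + 20.29 + 0.019 = 286.52 m.
ψ₂ = H − z₂ − v₂²/2g = 286.52 − 262.18 − 0.067 = 24.27 m.
P₂ = ρgψ₂ = 1000 × 9.81 × 24.27 ≈ 238 kPa.

P₂ ≈ 238 kPa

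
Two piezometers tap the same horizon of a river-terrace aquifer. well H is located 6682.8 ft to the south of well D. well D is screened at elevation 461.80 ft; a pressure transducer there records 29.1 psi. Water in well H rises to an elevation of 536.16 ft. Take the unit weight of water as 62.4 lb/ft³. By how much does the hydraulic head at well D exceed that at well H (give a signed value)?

Pressure head at well D: ψ = 144·P/γ = 144 × 29.1 / 62.4 = 67.15 ft.
Total head at well D: h = z + ψ = 461.80 + 67.15 = 528.95 ft.
Total head at well H: h = 536.16 ft (water level in the piezometer is the total head).
Head difference: h(well D) − h(well H) = 528.95 − 536.16 = -7.21 ft.

Δh ≈ -7.21 ft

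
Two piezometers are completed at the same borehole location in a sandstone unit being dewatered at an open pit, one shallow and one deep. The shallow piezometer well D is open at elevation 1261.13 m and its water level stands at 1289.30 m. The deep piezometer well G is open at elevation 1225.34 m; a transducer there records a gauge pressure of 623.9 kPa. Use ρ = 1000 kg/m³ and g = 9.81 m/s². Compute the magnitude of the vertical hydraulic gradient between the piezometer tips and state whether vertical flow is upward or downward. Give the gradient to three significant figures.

Total head at well D: h = 1289.30 m (water level in the standpipe).
Pressure head at well G: ψ = P/(ρg) = 623.9×1000 / (1000 × 9.81) = 63.60 m.
Total head at well G: h = z + ψ = 1225.34 + 63.60 = 1288.94 m.
Δh = h(well D) − h(well G) = 1289.30 − 1288.94 = 0.36 m.
Vertical separation Δz = 1261.13 − 1225.34 = 35.79 m.
|i_v| = |Δh| / Δz = 0.36 / 35.79 = 0.0101.
Head is higher in the shallow piezometer, so vertical flow is downward (recharge condition).

|i_v| ≈ 0.0101; vertical flow is downward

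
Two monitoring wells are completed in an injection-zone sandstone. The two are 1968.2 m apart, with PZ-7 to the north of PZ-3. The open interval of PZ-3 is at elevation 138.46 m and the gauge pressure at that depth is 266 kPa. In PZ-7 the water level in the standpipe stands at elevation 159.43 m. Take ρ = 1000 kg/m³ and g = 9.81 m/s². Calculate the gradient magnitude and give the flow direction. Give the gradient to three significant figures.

i ≈ 0.00312; groundwater flows toward the north

Pressure head at PZ-3: ψ = P/(ρg) = 266×1000 / (1000 × 9.81) = 27.12 m.
Total head at PZ-3: h = z + ψ = 138.46 + 27.12 = 165.58 m.
Total head at PZ-7: h = 159.43 m (water level in the piezometer is the total head).
Head difference: h(PZ-3) − h(PZ-7) = 165.58 − 159.43 = 6.15 m.
Hydraulic gradient: i = |Δh| / L = 6.15 / 1968.2 = 0.00312.
Flow is from higher to lower head: from PZ-3 toward PZ-7, i.e. toward the north.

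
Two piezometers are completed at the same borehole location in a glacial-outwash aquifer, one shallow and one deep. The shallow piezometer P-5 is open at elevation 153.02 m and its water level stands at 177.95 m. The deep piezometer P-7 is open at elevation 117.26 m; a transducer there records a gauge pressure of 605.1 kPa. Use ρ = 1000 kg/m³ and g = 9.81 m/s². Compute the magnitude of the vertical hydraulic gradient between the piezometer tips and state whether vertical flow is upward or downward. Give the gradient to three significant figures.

|i_v| ≈ 0.0277; vertical flow is upward

Total head at P-5: h = 177.95 m (water level in the standpipe).
Pressure head at P-7: ψ = P/(ρg) = 605.1×1000 / (1000 × 9.81) = 61.68 m.
Total head at P-7: h = z + ψ = 117.26 + 61.68 = 178.94 m.
Δh = h(P-5) − h(P-7) = 177.95 − 178.94 = -0.99 m.
Vertical separation Δz = 153.02 − 117.26 = 35.76 m.
|i_v| = |Δh| / Δz = 0.99 / 35.76 = 0.0277.
Head is higher in the deep piezometer, so vertical flow is upward (discharge condition).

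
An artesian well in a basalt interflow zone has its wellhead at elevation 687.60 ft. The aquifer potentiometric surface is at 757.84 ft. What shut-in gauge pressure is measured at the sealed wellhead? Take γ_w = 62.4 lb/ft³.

P ≈ 30.4 psi

Head above the cap: Δh = 757.84 − 687.60 = 70.24 ft.
P = γΔh/144 = 62.4 × 70.24 / 144 = 30.4 psi.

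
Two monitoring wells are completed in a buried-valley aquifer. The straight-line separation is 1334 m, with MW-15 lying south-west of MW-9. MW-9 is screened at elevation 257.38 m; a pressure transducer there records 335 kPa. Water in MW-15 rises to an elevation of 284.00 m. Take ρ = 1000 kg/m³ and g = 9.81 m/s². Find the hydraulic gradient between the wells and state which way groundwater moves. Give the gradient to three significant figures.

i ≈ 0.00564; groundwater flows toward the south-west

Pressure head at MW-9: ψ = P/(ρg) = 335×1000 / (1000 × 9.81) = 34.15 m.
Total head at MW-9: h = z + ψ = 257.38 + 34.15 = 291.53 m.
Total head at MW-15: h = 284.00 m (water level in the piezometer is the total head).
Head difference: h(MW-9) − h(MW-15) = 291.53 − 284.00 = 7.53 m.
Hydraulic gradient: i = |Δh| / L = 7.53 / 1334 = 0.00564.
Flow is from higher to lower head: from MW-9 toward MW-15, i.e. toward the south-west.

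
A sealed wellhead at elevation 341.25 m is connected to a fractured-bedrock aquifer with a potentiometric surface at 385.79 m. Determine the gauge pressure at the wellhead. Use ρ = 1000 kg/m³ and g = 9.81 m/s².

Head above the cap: Δh = 385.79 − 341.25 = 44.54 m.
P = ρgΔh = 1000 × 9.81 × 44.54 = 436937 Pa ≈ 437 kPa.

P ≈ 437 kPa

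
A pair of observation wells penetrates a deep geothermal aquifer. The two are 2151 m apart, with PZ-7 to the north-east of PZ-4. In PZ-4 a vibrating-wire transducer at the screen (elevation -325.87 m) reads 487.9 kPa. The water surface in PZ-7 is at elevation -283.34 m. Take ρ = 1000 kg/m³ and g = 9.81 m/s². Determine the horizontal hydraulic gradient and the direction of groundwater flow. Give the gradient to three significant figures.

i ≈ 0.00335; groundwater flows toward the north-east

Pressure head at PZ-4: ψ = P/(ρg) = 487.9×1000 / (1000 × 9.81) = 49.73 m.
Total head at PZ-4: h = z + ψ = -325.87 + 49.73 = -276.14 m.
Total head at PZ-7: h = -283.34 m (water level in the piezometer is the total head).
Head difference: h(PZ-4) − h(PZ-7) = -276.14 − (-283.34) = 7.20 m.
Hydraulic gradient: i = |Δh| / L = 7.20 / 2151 = 0.00335.
Flow is from higher to lower head: from PZ-4 toward PZ-7, i.e. toward the north-east.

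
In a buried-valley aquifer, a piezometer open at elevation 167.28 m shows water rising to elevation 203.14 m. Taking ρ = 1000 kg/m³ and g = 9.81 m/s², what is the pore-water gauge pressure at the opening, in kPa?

P ≈ 352 kPa

Pressure head ψ = h − z = 203.14 − 167.28 = 35.86 m.
P = ρgψ = 1000 × 9.81 × 35.86 = 351787 Pa ≈ 352 kPa.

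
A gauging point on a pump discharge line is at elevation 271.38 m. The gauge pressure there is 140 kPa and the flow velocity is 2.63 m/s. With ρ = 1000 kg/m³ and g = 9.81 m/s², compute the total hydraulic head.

h ≈ 286.00 m

Pressure head ψ = P/(ρg) = 140×1000 / (1000 × 9.81) = 14.27 m.
Velocity head = v²/(2g) = 2.63² / (2 × 9.81) = 0.353 m.
h = z + ψ + v²/(2g) = 271.38 + 14.27 + 0.353 = 286.00 m.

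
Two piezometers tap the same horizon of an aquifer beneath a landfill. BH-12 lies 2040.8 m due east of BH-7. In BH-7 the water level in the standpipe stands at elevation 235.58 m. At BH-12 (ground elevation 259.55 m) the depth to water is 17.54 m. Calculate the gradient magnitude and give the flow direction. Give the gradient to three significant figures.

i ≈ 0.00315; groundwater flows toward the west

Total head at BH-7: h = 235.58 m (water level in the piezometer is the total head).
Total head at BH-12: h = 259.55 − 17.54 = 242.01 m.
Head difference: h(BH-7) − h(BH-12) = 235.58 − 242.01 = -6.43 m.
Hydraulic gradient: i = |Δh| / L = 6.43 / 2040.8 = 0.00315.
Flow is from higher to lower head: from BH-12 toward BH-7, i.e. toward the west.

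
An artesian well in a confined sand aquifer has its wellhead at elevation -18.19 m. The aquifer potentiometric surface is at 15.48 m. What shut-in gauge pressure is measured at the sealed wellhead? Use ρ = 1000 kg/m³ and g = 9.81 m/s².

Head above the cap: Δh = 15.48 − (-18.19) = 33.67 m.
P = ρgΔh = 1000 × 9.81 × 33.67 = 330303 Pa ≈ 330 kPa.

P ≈ 330 kPa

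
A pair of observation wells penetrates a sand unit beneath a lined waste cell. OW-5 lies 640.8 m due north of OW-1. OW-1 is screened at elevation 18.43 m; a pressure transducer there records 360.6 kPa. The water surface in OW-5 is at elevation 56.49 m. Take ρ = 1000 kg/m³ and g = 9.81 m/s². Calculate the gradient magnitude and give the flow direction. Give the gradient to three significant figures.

Pressure head at OW-1: ψ = P/(ρg) = 360.6×1000 / (1000 × 9.81) = 36.76 m.
Total head at OW-1: h = z + ψ = 18.43 + 36.76 = 55.19 m.
Total head at OW-5: h = 56.49 m (water level in the piezometer is the total head).
Head difference: h(OW-1) − h(OW-5) = 55.19 − 56.49 = -1.30 m.
Hydraulic gradient: i = |Δh| / L = 1.30 / 640.8 = 0.00203.
Flow is from higher to lower head: from OW-5 toward OW-1, i.e. toward the south.

i ≈ 0.00203; groundwater flows toward the south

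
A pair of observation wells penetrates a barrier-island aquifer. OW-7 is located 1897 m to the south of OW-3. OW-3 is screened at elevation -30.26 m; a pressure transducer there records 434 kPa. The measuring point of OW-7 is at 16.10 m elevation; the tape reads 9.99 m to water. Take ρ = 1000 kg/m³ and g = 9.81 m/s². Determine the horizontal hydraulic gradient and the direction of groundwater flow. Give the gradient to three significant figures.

Pressure head at OW-3: ψ = P/(ρg) = 434×1000 / (1000 × 9.81) = 44.24 m.
Total head at OW-3: h = z + ψ = -30.26 + 44.24 = 13.98 m.
Total head at OW-7: h = 16.10 − 9.99 = 6.11 m.
Head difference: h(OW-3) − h(OW-7) = 13.98 − 6.11 = 7.87 m.
Hydraulic gradient: i = |Δh| / L = 7.87 / 1897 = 0.00415.
Flow is from higher to lower head: from OW-3 toward OW-7, i.e. toward the south.

i ≈ 0.00415; groundwater flows toward the south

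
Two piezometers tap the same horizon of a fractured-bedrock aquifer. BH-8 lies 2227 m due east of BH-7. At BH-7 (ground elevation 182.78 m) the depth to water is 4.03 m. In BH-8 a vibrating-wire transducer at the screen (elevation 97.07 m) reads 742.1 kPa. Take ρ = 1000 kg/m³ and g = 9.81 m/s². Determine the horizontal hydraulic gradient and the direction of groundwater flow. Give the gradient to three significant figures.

i ≈ 0.00271; groundwater flows toward the east

Total head at BH-7: h = 182.78 − 4.03 = 178.75 m.
Pressure head at BH-8: ψ = P/(ρg) = 742.1×1000 / (1000 × 9.81) = 75.65 m.
Total head at BH-8: h = z + ψ = 97.07 + 75.65 = 172.72 m.
Head difference: h(BH-7) − h(BH-8) = 178.75 − 172.72 = 6.03 m.
Hydraulic gradient: i = |Δh| / L = 6.03 / 2227 = 0.00271.
Flow is from higher to lower head: from BH-7 toward BH-8, i.e. toward the east.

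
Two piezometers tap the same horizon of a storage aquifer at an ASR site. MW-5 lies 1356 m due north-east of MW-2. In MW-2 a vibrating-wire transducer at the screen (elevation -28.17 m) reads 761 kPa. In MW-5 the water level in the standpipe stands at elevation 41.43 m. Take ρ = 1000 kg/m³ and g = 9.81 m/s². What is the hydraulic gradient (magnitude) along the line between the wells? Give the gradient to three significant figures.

i ≈ 0.00588

Pressure head at MW-2: ψ = P/(ρg) = 761×1000 / (1000 × 9.81) = 77.57 m.
Total head at MW-2: h = z + ψ = -28.17 + 77.57 = 49.40 m.
Total head at MW-5: h = 41.43 m (water level in the piezometer is the total head).
Head difference: h(MW-2) − h(MW-5) = 49.40 − 41.43 = 7.97 m.
Hydraulic gradient: i = |Δh| / L = 7.97 / 1356 = 0.00588.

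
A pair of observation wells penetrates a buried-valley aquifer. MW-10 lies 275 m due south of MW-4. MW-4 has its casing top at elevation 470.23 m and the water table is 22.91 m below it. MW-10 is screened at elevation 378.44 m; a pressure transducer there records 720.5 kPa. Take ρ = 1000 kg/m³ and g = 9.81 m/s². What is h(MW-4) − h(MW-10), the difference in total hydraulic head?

Δh ≈ -4.57 m

Total head at MW-4: h = 470.23 − 22.91 = 447.32 m.
Pressure head at MW-10: ψ = P/(ρg) = 720.5×1000 / (1000 × 9.81) = 73.45 m.
Total head at MW-10: h = z + ψ = 378.44 + 73.45 = 451.89 m.
Head difference: h(MW-4) − h(MW-10) = 447.32 − 451.89 = -4.57 m.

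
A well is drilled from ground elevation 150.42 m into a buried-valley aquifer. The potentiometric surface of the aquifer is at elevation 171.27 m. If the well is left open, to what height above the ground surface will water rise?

Water rises to the potentiometric surface, so the rise above ground = 171.27 − 150.42 = 20.85 m.

≈ 20.85 m above ground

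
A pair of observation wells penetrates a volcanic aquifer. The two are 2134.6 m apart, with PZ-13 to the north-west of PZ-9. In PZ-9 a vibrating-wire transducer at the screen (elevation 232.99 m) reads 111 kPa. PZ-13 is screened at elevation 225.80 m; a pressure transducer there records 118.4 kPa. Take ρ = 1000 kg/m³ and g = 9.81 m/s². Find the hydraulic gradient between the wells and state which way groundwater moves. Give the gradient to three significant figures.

i ≈ 0.00301; groundwater flows toward the north-west

Pressure head at PZ-9: ψ = P/(ρg) = 111×1000 / (1000 × 9.81) = 11.31 m.
Total head at PZ-9: h = z + ψ = 232.99 + 11.31 = 244.30 m.
Pressure head at PZ-13: ψ = P/(ρg) = 118.4×1000 / (1000 × 9.81) = 12.07 m.
Total head at PZ-13: h = z + ψ = 225.80 + 12.07 = 237.87 m.
Head difference: h(PZ-9) − h(PZ-13) = 244.30 − 237.87 = 6.43 m.
Hydraulic gradient: i = |Δh| / L = 6.43 / 2134.6 = 0.00301.
Flow is from higher to lower head: from PZ-9 toward PZ-13, i.e. toward the north-west.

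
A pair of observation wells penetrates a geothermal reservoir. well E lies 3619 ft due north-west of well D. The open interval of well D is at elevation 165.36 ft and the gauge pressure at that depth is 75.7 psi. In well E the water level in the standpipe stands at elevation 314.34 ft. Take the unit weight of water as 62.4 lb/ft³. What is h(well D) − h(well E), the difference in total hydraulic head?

Δh ≈ 25.71 ft

Pressure head at well D: ψ = 144·P/γ = 144 × 75.7 / 62.4 = 174.69 ft.
Total head at well D: h = z + ψ = 165.36 + 174.69 = 340.05 ft.
Total head at well E: h = 314.34 ft (water level in the piezometer is the total head).
Head difference: h(well D) − h(well E) = 340.05 − 314.34 = 25.71 ft.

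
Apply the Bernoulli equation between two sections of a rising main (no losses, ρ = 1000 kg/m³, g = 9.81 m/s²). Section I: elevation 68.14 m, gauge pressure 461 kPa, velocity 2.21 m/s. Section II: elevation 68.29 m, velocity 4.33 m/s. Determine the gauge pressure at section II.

P₂ ≈ 453 kPa

Pressure head at I: ψ₁ = P₁/(ρg) = 461×1000 / (1000 × 9.81) = 46.99 m.
Velocity heads: v₁²/2g = 2.21²/19.62 = 0.249 m; v₂²/2g = 4.33²/19.62 = 0.956 m.
Total head H = z₁ + ψ₁ + v₁²/2g = 68.14 + 46.99 + 0.249 = 115.38 m.
ψ₂ = H − z₂ − v₂²/2g = 115.38 − 68.29 − 0.956 = 46.13 m.
P₂ = ρgψ₂ = 1000 × 9.81 × 46.13 ≈ 453 kPa.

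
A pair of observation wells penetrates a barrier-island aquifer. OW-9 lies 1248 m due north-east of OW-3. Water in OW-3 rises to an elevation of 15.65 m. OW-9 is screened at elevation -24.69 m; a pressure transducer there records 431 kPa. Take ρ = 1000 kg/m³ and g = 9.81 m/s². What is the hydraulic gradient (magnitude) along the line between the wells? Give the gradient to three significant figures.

i ≈ 0.00288

Total head at OW-3: h = 15.65 m (water level in the piezometer is the total head).
Pressure head at OW-9: ψ = P/(ρg) = 431×1000 / (1000 × 9.81) = 43.93 m.
Total head at OW-9: h = z + ψ = -24.69 + 43.93 = 19.24 m.
Head difference: h(OW-3) − h(OW-9) = 15.65 − 19.24 = -3.59 m.
Hydraulic gradient: i = |Δh| / L = 3.59 / 1248 = 0.00288.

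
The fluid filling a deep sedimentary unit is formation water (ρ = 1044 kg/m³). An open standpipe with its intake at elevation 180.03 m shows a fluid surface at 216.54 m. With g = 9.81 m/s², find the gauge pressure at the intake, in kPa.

P ≈ 374 kPa

Pressure head ψ = h − z = 216.54 − 180.03 = 36.51 m.
P = ρgψ = 1044 × 9.81 × 36.51 = 373922 Pa ≈ 374 kPa.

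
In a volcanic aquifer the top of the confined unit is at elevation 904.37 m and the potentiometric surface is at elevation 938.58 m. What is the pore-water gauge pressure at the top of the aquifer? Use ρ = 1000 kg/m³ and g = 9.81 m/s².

P ≈ 336 kPa

Pressure head at the aquifer top: ψ = h − z = 938.58 − 904.37 = 34.21 m.
P = ρgψ = 1000 × 9.81 × 34.21 = 335600 Pa ≈ 336 kPa.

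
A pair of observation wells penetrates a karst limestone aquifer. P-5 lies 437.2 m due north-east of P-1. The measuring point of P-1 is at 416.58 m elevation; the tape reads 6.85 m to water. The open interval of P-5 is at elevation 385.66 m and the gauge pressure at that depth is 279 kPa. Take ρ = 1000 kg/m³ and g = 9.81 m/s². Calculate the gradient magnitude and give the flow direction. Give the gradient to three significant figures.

i ≈ 0.01000; groundwater flows toward the south-west

Total head at P-1: h = 416.58 − 6.85 = 409.73 m.
Pressure head at P-5: ψ = P/(ρg) = 279×1000 / (1000 × 9.81) = 28.44 m.
Total head at P-5: h = z + ψ = 385.66 + 28.44 = 414.10 m.
Head difference: h(P-1) − h(P-5) = 409.73 − 414.10 = -4.37 m.
Hydraulic gradient: i = |Δh| / L = 4.37 / 437.2 = 0.01000.
Flow is from higher to lower head: from P-5 toward P-1, i.e. toward the south-west.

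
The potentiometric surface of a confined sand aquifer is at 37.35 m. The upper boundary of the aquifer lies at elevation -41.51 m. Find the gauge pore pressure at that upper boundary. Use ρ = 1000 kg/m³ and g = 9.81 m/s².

Pressure head at the aquifer top: ψ = h − z = 37.35 − (-41.51) = 78.86 m.
P = ρgψ = 1000 × 9.81 × 78.86 = 773617 Pa ≈ 774 kPa.

P ≈ 774 kPa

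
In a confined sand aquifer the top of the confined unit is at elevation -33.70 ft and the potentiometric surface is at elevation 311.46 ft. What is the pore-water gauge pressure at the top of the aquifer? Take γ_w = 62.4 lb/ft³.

Pressure head at the aquifer top: ψ = h − z = 311.46 − (-33.70) = 345.16 ft.
P = γψ/144 = 62.4 × 345.16 / 144 = 150 psi.

P ≈ 150 psi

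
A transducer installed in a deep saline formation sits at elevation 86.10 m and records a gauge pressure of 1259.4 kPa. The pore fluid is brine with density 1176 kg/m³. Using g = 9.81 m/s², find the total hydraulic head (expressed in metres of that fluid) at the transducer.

ψ = P/(ρg) = 1259.4×1000 / (1176 × 9.81) = 109.17 m.
h = z + ψ = 86.10 + 109.17 = 195.27 m.

h ≈ 195.27 m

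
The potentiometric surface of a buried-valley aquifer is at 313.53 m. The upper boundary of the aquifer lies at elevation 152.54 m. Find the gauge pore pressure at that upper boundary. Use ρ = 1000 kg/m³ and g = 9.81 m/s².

Pressure head at the aquifer top: ψ = h − z = 313.53 − 152.54 = 160.99 m.
P = ρgψ = 1000 × 9.81 × 160.99 = 1579312 Pa ≈ 1580 kPa.

P ≈ 1580 kPa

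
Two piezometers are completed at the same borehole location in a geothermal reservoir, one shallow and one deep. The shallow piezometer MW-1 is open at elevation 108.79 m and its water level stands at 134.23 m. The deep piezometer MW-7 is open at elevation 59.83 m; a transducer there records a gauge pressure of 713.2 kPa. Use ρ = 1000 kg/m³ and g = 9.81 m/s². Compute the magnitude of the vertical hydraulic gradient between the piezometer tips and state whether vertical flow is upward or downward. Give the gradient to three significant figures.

Total head at MW-1: h = 134.23 m (water level in the standpipe).
Pressure head at MW-7: ψ = P/(ρg) = 713.2×1000 / (1000 × 9.81) = 72.70 m.
Total head at MW-7: h = z + ψ = 59.83 + 72.70 = 132.53 m.
Δh = h(MW-1) − h(MW-7) = 134.23 − 132.53 = 1.70 m.
Vertical separation Δz = 108.79 − 59.83 = 48.96 m.
|i_v| = |Δh| / Δz = 1.70 / 48.96 = 0.0347.
Head is higher in the shallow piezometer, so vertical flow is downward (recharge condition).

|i_v| ≈ 0.0347; vertical flow is downward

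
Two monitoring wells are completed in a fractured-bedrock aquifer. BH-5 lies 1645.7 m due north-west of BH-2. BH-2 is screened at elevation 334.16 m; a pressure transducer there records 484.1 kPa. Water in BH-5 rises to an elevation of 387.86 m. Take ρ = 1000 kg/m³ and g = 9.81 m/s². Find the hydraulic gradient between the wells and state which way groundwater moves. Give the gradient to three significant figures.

i ≈ 0.00264; groundwater flows toward the south-east

Pressure head at BH-2: ψ = P/(ρg) = 484.1×1000 / (1000 × 9.81) = 49.35 m.
Total head at BH-2: h = z + ψ = 334.16 + 49.35 = 383.51 m.
Total head at BH-5: h = 387.86 m (water level in the piezometer is the total head).
Head difference: h(BH-2) − h(BH-5) = 383.51 − 387.86 = -4.35 m.
Hydraulic gradient: i = |Δh| / L = 4.35 / 1645.7 = 0.00264.
Flow is from higher to lower head: from BH-5 toward BH-2, i.e. toward the south-east.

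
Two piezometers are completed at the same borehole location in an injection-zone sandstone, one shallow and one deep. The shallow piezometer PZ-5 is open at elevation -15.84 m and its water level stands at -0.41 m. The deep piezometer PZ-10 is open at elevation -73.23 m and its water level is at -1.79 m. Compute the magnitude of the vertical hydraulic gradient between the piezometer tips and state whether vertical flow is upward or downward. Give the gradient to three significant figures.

Total head at PZ-5: h = -0.41 m (water level in the standpipe).
Total head at PZ-10: h = -1.79 m.
Δh = h(PZ-5) − h(PZ-10) = -0.41 − (-1.79) = 1.38 m.
Vertical separation Δz = -15.84 − (-73.23) = 57.39 m.
|i_v| = |Δh| / Δz = 1.38 / 57.39 = 0.0240.
Head is higher in the shallow piezometer, so vertical flow is downward (recharge condition).

|i_v| ≈ 0.0240; vertical flow is downward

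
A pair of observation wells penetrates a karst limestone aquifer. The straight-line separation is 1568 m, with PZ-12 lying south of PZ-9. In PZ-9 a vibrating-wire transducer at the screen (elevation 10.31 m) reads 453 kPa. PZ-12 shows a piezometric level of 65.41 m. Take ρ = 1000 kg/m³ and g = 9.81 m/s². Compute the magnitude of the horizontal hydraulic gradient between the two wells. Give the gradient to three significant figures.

i ≈ 0.00569

Pressure head at PZ-9: ψ = P/(ρg) = 453×1000 / (1000 × 9.81) = 46.18 m.
Total head at PZ-9: h = z + ψ = 10.31 + 46.18 = 56.49 m.
Total head at PZ-12: h = 65.41 m (water level in the piezometer is the total head).
Head difference: h(PZ-9) − h(PZ-12) = 56.49 − 65.41 = -8.92 m.
Hydraulic gradient: i = |Δh| / L = 8.92 / 1568 = 0.00569.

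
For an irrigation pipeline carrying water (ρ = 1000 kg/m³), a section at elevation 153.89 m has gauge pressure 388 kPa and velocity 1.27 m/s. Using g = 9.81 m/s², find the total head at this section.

Pressure head ψ = P/(ρg) = 388×1000 / (1000 × 9.81) = 39.55 m.
Velocity head = v²/(2g) = 1.27² / (2 × 9.81) = 0.082 m.
h = z + ψ + v²/(2g) = 153.89 + 39.55 + 0.082 = 193.52 m.

h ≈ 193.52 m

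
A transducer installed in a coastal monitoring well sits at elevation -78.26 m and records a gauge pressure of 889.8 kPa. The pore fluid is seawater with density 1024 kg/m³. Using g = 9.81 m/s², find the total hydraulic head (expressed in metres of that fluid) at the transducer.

h ≈ 10.32 m

ψ = P/(ρg) = 889.8×1000 / (1024 × 9.81) = 88.58 m.
h = z + ψ = -78.26 + 88.58 = 10.32 m.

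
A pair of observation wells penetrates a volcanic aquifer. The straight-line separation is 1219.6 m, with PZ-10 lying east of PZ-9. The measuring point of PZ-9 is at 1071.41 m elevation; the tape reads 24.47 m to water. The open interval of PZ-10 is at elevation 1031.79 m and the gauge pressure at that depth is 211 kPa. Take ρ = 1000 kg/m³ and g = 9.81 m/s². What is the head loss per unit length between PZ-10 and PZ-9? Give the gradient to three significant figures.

Total head at PZ-9: h = 1071.41 − 24.47 = 1046.94 m.
Pressure head at PZ-10: ψ = P/(ρg) = 211×1000 / (1000 × 9.81) = 21.51 m.
Total head at PZ-10: h = z + ψ = 1031.79 + 21.51 = 1053.30 m.
Head difference: h(PZ-9) − h(PZ-10) = 1046.94 − 1053.30 = -6.36 m.
Hydraulic gradient: i = |Δh| / L = 6.36 / 1219.6 = 0.00521.

i ≈ 0.00521 m/m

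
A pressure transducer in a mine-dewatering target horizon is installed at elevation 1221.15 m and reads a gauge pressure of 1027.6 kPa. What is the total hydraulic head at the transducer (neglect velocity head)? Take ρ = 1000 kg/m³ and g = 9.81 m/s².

h ≈ 1325.90 m

ψ = P/(ρg) = 1027.6×1000 / (1000 × 9.81) = 104.75 m.
h = z + ψ = 1221.15 + 104.75 = 1325.90 m.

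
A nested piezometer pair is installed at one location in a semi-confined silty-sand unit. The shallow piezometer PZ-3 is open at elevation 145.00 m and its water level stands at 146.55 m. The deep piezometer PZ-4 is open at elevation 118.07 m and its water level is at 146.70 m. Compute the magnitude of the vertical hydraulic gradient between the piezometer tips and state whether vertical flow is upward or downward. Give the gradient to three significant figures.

Total head at PZ-3: h = 146.55 m (water level in the standpipe).
Total head at PZ-4: h = 146.70 m.
Δh = h(PZ-3) − h(PZ-4) = 146.55 − 146.70 = -0.15 m.
Vertical separation Δz = 145.00 − 118.07 = 26.93 m.
|i_v| = |Δh| / Δz = 0.15 / 26.93 = 0.00557.
Head is higher in the deep piezometer, so vertical flow is upward (discharge condition).

|i_v| ≈ 0.00557; vertical flow is upward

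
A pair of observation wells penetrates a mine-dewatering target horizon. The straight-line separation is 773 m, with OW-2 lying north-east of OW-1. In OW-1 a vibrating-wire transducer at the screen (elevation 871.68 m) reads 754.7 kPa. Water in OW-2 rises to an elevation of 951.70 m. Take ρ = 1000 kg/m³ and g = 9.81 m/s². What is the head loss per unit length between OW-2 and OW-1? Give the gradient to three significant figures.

Pressure head at OW-1: ψ = P/(ρg) = 754.7×1000 / (1000 × 9.81) = 76.93 m.
Total head at OW-1: h = z + ψ = 871.68 + 76.93 = 948.61 m.
Total head at OW-2: h = 951.70 m (water level in the piezometer is the total head).
Head difference: h(OW-1) − h(OW-2) = 948.61 − 951.70 = -3.09 m.
Hydraulic gradient: i = |Δh| / L = 3.09 / 773 = 0.00400.

i ≈ 0.00400 m/m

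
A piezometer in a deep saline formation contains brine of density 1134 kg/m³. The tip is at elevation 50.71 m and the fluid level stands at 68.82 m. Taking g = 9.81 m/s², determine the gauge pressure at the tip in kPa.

P ≈ 201 kPa

Pressure head ψ = h − z = 68.82 − 50.71 = 18.11 m.
P = ρgψ = 1134 × 9.81 × 18.11 = 201465 Pa ≈ 201 kPa.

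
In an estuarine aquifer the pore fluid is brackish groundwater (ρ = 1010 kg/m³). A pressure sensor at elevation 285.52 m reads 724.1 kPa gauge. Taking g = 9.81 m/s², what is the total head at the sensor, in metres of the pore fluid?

ψ = P/(ρg) = 724.1×1000 / (1010 × 9.81) = 73.08 m.
h = z + ψ = 285.52 + 73.08 = 358.60 m.

h ≈ 358.60 m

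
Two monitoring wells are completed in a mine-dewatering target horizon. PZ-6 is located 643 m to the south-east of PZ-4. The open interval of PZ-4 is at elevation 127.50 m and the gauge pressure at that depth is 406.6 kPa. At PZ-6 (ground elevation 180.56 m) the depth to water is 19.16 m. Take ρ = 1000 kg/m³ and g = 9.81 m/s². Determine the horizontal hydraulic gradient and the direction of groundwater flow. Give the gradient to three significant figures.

i ≈ 0.0117; groundwater flows toward the south-east

Pressure head at PZ-4: ψ = P/(ρg) = 406.6×1000 / (1000 × 9.81) = 41.45 m.
Total head at PZ-4: h = z + ψ = 127.50 + 41.45 = 168.95 m.
Total head at PZ-6: h = 180.56 − 19.16 = 161.40 m.
Head difference: h(PZ-4) − h(PZ-6) = 168.95 − 161.40 = 7.55 m.
Hydraulic gradient: i = |Δh| / L = 7.55 / 643 = 0.0117.
Flow is from higher to lower head: from PZ-4 toward PZ-6, i.e. toward the south-east.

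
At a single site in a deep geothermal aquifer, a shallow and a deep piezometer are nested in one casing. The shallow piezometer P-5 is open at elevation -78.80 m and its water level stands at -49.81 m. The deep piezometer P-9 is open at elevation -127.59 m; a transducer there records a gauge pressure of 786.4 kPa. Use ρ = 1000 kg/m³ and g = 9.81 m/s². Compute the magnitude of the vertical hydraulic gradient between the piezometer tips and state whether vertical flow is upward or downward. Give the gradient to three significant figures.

|i_v| ≈ 0.0488; vertical flow is upward

Total head at P-5: h = -49.81 m (water level in the standpipe).
Pressure head at P-9: ψ = P/(ρg) = 786.4×1000 / (1000 × 9.81) = 80.16 m.
Total head at P-9: h = z + ψ = -127.59 + 80.16 = -47.43 m.
Δh = h(P-5) − h(P-9) = -49.81 − (-47.43) = -2.38 m.
Vertical separation Δz = -78.80 − (-127.59) = 48.79 m.
|i_v| = |Δh| / Δz = 2.38 / 48.79 = 0.0488.
Head is higher in the deep piezometer, so vertical flow is upward (discharge condition).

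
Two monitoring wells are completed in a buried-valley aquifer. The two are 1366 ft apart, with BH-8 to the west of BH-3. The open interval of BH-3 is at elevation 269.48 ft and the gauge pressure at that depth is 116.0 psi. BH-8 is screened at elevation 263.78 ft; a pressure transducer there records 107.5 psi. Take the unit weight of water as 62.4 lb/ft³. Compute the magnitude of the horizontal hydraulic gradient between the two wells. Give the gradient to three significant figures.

i ≈ 0.0185

Pressure head at BH-3: ψ = 144·P/γ = 144 × 116.0 / 62.4 = 267.69 ft.
Total head at BH-3: h = z + ψ = 269.48 + 267.69 = 537.17 ft.
Pressure head at BH-8: ψ = 144·P/γ = 144 × 107.5 / 62.4 = 248.08 ft.
Total head at BH-8: h = z + ψ = 263.78 + 248.08 = 511.86 ft.
Head difference: h(BH-3) − h(BH-8) = 537.17 − 511.86 = 25.31 ft.
Hydraulic gradient: i = |Δh| / L = 25.31 / 1366 = 0.0185.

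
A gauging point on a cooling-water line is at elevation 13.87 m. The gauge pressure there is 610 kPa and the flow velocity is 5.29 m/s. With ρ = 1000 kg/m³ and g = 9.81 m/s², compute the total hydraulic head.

h ≈ 77.48 m

Pressure head ψ = P/(ρg) = 610×1000 / (1000 × 9.81) = 62.18 m.
Velocity head = v²/(2g) = 5.29² / (2 × 9.81) = 1.426 m.
h = z + ψ + v²/(2g) = 13.87 + 62.18 + 1.426 = 77.48 m.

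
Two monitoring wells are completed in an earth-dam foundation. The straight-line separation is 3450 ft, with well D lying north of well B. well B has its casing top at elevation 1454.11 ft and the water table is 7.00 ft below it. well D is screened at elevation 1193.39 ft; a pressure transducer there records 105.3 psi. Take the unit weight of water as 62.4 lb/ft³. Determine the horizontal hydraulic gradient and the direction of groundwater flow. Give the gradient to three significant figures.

i ≈ 0.00311; groundwater flows toward the north

Total head at well B: h = 1454.11 − 7.00 = 1447.11 ft.
Pressure head at well D: ψ = 144·P/γ = 144 × 105.3 / 62.4 = 243.00 ft.
Total head at well D: h = z + ψ = 1193.39 + 243.00 = 1436.39 ft.
Head difference: h(well B) − h(well D) = 1447.11 − 1436.39 = 10.72 ft.
Hydraulic gradient: i = |Δh| / L = 10.72 / 3450 = 0.00311.
Flow is from higher to lower head: from well B toward well D, i.e. toward the north.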